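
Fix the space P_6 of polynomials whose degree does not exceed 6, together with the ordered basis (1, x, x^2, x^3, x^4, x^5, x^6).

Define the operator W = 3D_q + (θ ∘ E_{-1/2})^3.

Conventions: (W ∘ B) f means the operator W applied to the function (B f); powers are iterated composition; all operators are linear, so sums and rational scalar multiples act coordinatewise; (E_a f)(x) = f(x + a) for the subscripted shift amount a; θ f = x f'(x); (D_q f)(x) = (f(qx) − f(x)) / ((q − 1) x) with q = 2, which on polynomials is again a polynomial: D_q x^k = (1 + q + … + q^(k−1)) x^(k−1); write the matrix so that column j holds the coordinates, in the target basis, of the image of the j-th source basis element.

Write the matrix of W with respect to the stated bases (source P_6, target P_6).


the matrix is [[0, 3, 0, 0, 0, 0, 0]; [0, 1, 2, 111/4, -171/2, 3645/16, -8829/16]; [0, 0, 8, -36, 246, -1665/2, 2430]; [0, 0, 0, 27, -177, 2175/2, -8235/2]; [0, 0, 0, 0, 64, -517, 3390]; [0, 0, 0, 0, 0, 125, -1176]; [0, 0, 0, 0, 0, 0, 216]] (rows listed top to bottom)

image of 1: 0
image of x: x + 3
image of x^2: 8x^2 + 2x
image of x^3: 27x^3 - 36x^2 + (111/4)x
image of x^4: 64x^4 - 177x^3 + 246x^2 - (171/2)x
image of x^5: 125x^5 - 517x^4 + (2175/2)x^3 - (1665/2)x^2 + (3645/16)x
image of x^6: 216x^6 - 1176x^5 + 3390x^4 - (8235/2)x^3 + 2430x^2 - (8829/16)x
each image's coordinates form column j of the matrix


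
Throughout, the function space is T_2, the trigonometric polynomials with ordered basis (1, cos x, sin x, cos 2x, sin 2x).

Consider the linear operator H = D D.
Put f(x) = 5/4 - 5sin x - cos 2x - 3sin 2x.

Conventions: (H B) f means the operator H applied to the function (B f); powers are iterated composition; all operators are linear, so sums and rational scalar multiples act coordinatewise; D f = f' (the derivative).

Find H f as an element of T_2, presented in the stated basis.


the image equals g(x) = 5sin x + 4cos 2x + 12sin 2x

D f = -5cos x - 6cos 2x + 2sin 2x
D D f = 5sin x + 4cos 2x + 12sin 2x


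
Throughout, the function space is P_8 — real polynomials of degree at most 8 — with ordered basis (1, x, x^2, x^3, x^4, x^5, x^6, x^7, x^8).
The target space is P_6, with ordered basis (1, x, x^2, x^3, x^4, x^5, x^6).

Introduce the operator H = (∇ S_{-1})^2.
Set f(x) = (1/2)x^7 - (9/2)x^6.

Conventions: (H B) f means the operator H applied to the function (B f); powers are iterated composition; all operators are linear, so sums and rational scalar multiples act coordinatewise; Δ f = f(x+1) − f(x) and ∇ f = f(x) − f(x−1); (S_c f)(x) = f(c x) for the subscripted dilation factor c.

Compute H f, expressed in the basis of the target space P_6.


S_{-1} f = -(1/2)x^7 - (9/2)x^6
∇ S_{-1} f = -(7/2)x^6 - (33/2)x^5 + 50x^4 - (145/2)x^3 + 57x^2 - (47/2)x + 4
S_{-1} (∇ S_{-1}) f = -(7/2)x^6 + (33/2)x^5 + 50x^4 + (145/2)x^3 + 57x^2 + (47/2)x + 4
∇ S_{-1} (∇ S_{-1}) f = -21x^5 + 135x^4 - 35x^3 + 135x^2 - 7x + 9

the result is g(x) = -21x^5 + 135x^4 - 35x^3 + 135x^2 - 7x + 9


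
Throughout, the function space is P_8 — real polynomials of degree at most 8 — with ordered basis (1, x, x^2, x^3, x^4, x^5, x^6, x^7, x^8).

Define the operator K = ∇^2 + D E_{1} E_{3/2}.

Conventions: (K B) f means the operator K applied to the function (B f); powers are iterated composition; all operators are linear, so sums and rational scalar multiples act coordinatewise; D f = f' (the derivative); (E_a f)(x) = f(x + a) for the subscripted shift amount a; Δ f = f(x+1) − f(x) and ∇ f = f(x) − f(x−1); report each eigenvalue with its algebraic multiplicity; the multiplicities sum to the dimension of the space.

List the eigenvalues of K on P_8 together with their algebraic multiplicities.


λ = 0 (multiplicity 9)

image of 1: 0
image of x: 1
image of x^2: 2x + 7
image of x^3: 3x^2 + 21x + 51/4
image of x^4: 4x^3 + 42x^2 + 51x + 153/2
image of x^5: 5x^4 + 70x^3 + (255/2)x^2 + (765/2)x + 2645/16
image of x^6: 6x^5 + 105x^4 + 255x^3 + (2295/2)x^2 + (7935/8)x + 10367/16
image of x^7: 7x^6 + 147x^5 + (1785/4)x^4 + (5355/2)x^3 + (55545/16)x^2 + (72569/16)x + 101311/64
image of x^8: 8x^7 + 196x^6 + 714x^5 + 5355x^4 + (18515/2)x^3 + (72569/4)x^2 + (101311/8)x + 82189/16
the matrix is upper triangular; its diagonal is (0, 0, 0, 0, 0, 0, 0, 0, 0)
for a triangular matrix the eigenvalues are the diagonal entries, with algebraic multiplicity their repetition count


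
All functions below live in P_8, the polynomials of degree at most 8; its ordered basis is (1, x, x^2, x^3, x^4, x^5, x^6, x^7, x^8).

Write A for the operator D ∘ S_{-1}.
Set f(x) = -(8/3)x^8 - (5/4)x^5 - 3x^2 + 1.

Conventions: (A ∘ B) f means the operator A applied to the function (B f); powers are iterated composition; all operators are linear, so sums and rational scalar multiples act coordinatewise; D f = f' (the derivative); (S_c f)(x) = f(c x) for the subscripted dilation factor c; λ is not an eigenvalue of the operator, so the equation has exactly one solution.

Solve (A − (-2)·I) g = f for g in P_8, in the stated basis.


write g with unknown coordinates in the stated basis and equate coefficients in (A − (-2)·I) g = f
solving from the highest basis element down gives g = -(4/3)x^8 + (16/3)x^7 + (56/3)x^6 - (453/8)x^5 - (2265/16)x^4 + (2265/8)x^3 + (6771/16)x^2 - (6771/16)x - 6755/32
check: A g = -(32/3)x^7 - (112/3)x^6 + 112x^5 + (2265/8)x^4 - (2265/4)x^3 - (6795/8)x^2 + (6771/8)x + 6771/16
so A g − (-2)·g = -(8/3)x^8 - (5/4)x^5 - 3x^2 + 1 = f ✓

the image equals g(x) = -(4/3)x^8 + (16/3)x^7 + (56/3)x^6 - (453/8)x^5 - (2265/16)x^4 + (2265/8)x^3 + (6771/16)x^2 - (6771/16)x - 6755/32


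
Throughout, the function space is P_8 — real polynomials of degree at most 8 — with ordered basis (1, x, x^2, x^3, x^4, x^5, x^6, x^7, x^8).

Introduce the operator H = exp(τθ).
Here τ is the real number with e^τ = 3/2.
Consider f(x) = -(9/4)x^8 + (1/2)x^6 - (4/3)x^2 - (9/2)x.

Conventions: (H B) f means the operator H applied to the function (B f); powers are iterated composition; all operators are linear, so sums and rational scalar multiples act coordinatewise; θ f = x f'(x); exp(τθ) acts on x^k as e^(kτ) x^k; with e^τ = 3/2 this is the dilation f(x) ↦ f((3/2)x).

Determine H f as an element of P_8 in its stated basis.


g(x) = -(59049/1024)x^8 + (729/128)x^6 - 3x^2 - (27/4)x

exp(τθ) x^k = e^(kτ) x^k; with e^τ = 3/2 this sends x^k to (3/2)^k x^k
x ↦ 3/2 x
x^2 ↦ 9/4 x^2
x^6 ↦ 729/64 x^6
x^8 ↦ 6561/256 x^8
applying this coordinatewise to f: exp(τθ) f = -(59049/1024)x^8 + (729/128)x^6 - 3x^2 - (27/4)x


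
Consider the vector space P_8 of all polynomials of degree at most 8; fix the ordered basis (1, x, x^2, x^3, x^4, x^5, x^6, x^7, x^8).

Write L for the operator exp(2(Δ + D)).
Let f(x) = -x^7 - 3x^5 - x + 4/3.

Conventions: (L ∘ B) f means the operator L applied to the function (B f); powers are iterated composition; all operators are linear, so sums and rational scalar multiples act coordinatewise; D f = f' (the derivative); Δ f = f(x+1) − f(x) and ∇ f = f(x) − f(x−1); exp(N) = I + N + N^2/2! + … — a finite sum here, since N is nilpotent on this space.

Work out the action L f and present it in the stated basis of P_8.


the result is g(x) = -x^7 - 28x^6 - 381x^5 - 3210x^4 - 17830x^3 - 64566x^2 - 139893x - 416720/3

order-1 term: -28x^6 - 42x^5 - 130x^4 - 130x^3 - 102x^2 - 44x - 12
order-2 term: -336x^5 - 840x^4 - 2020x^3 - 2400x^2 - 1696x - 520
order-3 term: -2240x^4 - 6720x^3 - 13680x^2 - 13800x - 5992
order-4 term: -8960x^3 - 26880x^2 - 41920x - 25120
order-5 term: -21504x^2 - 53760x - 47872
order-6 term: -28672x - 43008
order-7 term: -16384
the series for exp(2(Δ + D)) f terminates at order 7
exp(2(Δ + D)) f = -x^7 - 28x^6 - 381x^5 - 3210x^4 - 17830x^3 - 64566x^2 - 139893x - 416720/3


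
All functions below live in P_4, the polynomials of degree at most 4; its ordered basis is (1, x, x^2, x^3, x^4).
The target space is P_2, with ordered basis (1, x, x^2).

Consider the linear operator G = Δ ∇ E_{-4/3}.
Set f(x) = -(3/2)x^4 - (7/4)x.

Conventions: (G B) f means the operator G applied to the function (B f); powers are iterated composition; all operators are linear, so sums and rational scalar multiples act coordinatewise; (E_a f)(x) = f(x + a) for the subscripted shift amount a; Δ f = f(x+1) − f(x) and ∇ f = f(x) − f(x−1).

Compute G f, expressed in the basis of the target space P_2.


the result is g(x) = -18x^2 + 48x - 35

E_{-4/3} f = -(3/2)x^4 + 8x^3 - 16x^2 + (449/36)x - 65/27
∇ E_{-4/3} f = -6x^3 + 33x^2 - 62x + 1367/36
Δ ∇ E_{-4/3} f = -18x^2 + 48x - 35


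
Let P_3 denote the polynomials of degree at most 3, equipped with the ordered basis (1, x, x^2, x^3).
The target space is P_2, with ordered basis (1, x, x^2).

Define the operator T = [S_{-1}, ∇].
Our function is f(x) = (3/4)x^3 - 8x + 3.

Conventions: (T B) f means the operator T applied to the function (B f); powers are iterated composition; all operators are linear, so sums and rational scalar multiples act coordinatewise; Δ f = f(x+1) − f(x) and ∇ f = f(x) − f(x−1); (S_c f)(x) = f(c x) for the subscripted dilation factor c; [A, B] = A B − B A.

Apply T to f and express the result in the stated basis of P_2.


the result is g(x) = (9/2)x^2 - 29/2

∇ f = (9/4)x^2 - (9/4)x - 29/4
S_{-1} ∇ f = (9/4)x^2 + (9/4)x - 29/4
S_{-1} f = -(3/4)x^3 + 8x + 3
∇ S_{-1} f = -(9/4)x^2 + (9/4)x + 29/4
[S_{-1}, ∇] f = (9/2)x^2 - 29/2


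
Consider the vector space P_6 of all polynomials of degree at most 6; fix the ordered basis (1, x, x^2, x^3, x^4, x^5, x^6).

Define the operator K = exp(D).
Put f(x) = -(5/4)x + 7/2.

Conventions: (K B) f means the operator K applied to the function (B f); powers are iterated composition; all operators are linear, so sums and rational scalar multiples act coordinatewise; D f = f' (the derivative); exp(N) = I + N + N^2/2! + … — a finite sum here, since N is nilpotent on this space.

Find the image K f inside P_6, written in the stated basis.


the image equals g(x) = -(5/4)x + 9/4

order-1 term: -5/4
the series for exp(D) f terminates at order 1
exp(D) f = -(5/4)x + 9/4


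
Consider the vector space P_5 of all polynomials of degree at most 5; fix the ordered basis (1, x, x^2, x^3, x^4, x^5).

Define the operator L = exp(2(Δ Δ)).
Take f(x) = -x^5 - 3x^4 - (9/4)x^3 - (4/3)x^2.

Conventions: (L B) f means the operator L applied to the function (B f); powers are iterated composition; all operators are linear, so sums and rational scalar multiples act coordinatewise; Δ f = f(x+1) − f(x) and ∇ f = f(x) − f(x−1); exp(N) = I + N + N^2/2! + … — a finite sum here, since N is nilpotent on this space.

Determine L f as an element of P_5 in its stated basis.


order-1 term: -40x^3 - 192x^2 - 311x - 529/3
order-2 term: -240x - 624
the series for exp(2(Δ Δ)) f terminates at order 2
exp(2(Δ Δ)) f = -x^5 - 3x^4 - (169/4)x^3 - (580/3)x^2 - 551x - 2401/3

the image equals g(x) = -x^5 - 3x^4 - (169/4)x^3 - (580/3)x^2 - 551x - 2401/3


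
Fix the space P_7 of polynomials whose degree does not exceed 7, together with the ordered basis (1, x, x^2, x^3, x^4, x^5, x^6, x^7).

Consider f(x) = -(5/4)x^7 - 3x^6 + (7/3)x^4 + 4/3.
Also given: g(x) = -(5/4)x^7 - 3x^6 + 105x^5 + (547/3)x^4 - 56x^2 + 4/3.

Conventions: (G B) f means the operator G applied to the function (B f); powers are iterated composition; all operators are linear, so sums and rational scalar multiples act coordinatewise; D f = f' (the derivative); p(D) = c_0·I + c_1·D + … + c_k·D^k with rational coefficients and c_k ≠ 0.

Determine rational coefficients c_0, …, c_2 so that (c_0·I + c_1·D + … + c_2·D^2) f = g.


c_0 = 1, c_1 = 0, c_2 = -2

D^0 f = -(5/4)x^7 - 3x^6 + (7/3)x^4 + 4/3
D^1 f = -(35/4)x^6 - 18x^5 + (28/3)x^3
D^2 f = -(105/2)x^5 - 90x^4 + 28x^2
matching coefficients of g against c_0 f + c_1 Df + … from the top degree down determines the c_i
solution: c_0 = 1, c_1 = 0, c_2 = -2


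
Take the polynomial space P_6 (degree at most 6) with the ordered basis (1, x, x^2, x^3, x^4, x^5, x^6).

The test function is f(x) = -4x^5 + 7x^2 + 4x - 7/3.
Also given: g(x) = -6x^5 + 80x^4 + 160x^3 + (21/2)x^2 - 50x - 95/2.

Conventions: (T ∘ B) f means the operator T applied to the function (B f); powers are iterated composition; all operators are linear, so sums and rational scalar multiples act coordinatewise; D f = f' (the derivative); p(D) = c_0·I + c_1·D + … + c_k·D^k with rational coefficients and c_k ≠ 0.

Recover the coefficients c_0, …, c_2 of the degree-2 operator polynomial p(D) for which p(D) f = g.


p(D) = (3/2)·I − 4·D − 2·D^2, i.e. c_0 = 3/2, c_1 = -4, c_2 = -2

D^0 f = -4x^5 + 7x^2 + 4x - 7/3
D^1 f = -20x^4 + 14x + 4
D^2 f = -80x^3 + 14
matching coefficients of g against c_0 f + c_1 Df + … from the top degree down determines the c_i
solution: c_0 = 3/2, c_1 = -4, c_2 = -2


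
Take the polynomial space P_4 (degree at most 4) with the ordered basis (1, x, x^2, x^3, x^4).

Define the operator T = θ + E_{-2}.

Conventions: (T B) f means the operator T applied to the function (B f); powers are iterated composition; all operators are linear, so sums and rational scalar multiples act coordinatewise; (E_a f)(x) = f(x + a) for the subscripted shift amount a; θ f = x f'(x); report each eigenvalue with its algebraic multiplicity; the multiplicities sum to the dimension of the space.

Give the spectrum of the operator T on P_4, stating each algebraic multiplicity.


image of 1: 1
image of x: 2x - 2
image of x^2: 3x^2 - 4x + 4
image of x^3: 4x^3 - 6x^2 + 12x - 8
image of x^4: 5x^4 - 8x^3 + 24x^2 - 32x + 16
the matrix is upper triangular; its diagonal is (1, 2, 3, 4, 5)
for a triangular matrix the eigenvalues are the diagonal entries, with algebraic multiplicity their repetition count

λ = 1 (multiplicity 1), λ = 2 (multiplicity 1), λ = 3 (multiplicity 1), λ = 4 (multiplicity 1), λ = 5 (multiplicity 1)


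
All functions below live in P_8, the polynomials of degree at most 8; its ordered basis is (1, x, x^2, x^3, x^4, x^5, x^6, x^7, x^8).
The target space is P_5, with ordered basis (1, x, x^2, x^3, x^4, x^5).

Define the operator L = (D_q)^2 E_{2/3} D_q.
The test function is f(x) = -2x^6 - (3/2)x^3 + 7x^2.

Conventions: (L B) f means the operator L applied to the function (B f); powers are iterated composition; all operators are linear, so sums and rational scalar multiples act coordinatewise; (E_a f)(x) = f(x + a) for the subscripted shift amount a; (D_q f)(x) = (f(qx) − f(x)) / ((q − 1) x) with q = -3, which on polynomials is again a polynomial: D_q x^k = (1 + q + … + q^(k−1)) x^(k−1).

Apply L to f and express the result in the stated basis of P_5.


D_q f = 364x^5 - (21/2)x^2 - 14x
E_{2/3} D_q f = 364x^5 + (3640/3)x^4 + (14560/9)x^3 + (57673/54)x^2 + (26852/81)x + 8246/243
D_q E_{2/3} D_q f = 22204x^4 - (72800/3)x^3 + (101920/9)x^2 - (57673/27)x + 26852/81
D_q D_q E_{2/3} D_q f = -444080x^3 - (509600/3)x^2 - (203840/9)x - 57673/27

g(x) = -444080x^3 - (509600/3)x^2 - (203840/9)x - 57673/27


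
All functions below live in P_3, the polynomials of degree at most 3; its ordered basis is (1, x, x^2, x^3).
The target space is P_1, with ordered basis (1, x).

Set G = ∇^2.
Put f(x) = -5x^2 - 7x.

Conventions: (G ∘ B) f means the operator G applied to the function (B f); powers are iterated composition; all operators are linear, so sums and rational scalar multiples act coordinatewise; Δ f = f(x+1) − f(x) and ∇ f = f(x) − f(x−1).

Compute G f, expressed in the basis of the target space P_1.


the result is g(x) = -10

∇ f = -10x - 2
∇ ∇ f = -10


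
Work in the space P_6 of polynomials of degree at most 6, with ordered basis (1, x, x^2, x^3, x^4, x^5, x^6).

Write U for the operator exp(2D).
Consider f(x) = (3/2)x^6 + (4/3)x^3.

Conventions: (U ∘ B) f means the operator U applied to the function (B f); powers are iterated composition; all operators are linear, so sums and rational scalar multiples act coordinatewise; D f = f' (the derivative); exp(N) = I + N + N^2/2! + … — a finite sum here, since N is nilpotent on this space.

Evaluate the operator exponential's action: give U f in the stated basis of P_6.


the result is g(x) = (3/2)x^6 + 18x^5 + 90x^4 + (724/3)x^3 + 368x^2 + 304x + 320/3

order-1 term: 18x^5 + 8x^2
order-2 term: 90x^4 + 16x
order-3 term: 240x^3 + 32/3
order-4 term: 360x^2
order-5 term: 288x
order-6 term: 96
the series for exp(2D) f terminates at order 6
exp(2D) f = (3/2)x^6 + 18x^5 + 90x^4 + (724/3)x^3 + 368x^2 + 304x + 320/3


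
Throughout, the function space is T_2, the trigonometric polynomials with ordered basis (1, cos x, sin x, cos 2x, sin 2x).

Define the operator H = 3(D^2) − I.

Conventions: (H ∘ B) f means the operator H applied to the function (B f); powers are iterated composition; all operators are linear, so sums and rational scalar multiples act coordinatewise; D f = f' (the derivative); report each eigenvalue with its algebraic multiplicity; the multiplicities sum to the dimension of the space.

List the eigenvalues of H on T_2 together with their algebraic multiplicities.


λ = -13 (multiplicity 2), λ = -4 (multiplicity 2), λ = -1 (multiplicity 1)

image of 1: -1
image of cos x: -4cos x
image of sin x: -4sin x
image of cos 2x: -13cos 2x
image of sin 2x: -13sin 2x
the matrix is diagonal; its diagonal is (-1, -4, -4, -13, -13)
for a triangular matrix the eigenvalues are the diagonal entries, with algebraic multiplicity their repetition count


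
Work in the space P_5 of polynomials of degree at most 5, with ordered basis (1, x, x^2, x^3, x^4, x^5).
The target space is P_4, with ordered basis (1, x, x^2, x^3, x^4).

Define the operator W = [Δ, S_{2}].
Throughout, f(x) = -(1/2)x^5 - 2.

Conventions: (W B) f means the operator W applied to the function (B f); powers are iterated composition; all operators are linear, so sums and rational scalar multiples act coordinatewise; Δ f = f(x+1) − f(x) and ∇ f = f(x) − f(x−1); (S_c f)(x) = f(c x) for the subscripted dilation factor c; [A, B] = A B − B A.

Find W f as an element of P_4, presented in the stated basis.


S_{2} f = -16x^5 - 2
Δ S_{2} f = -80x^4 - 160x^3 - 160x^2 - 80x - 16
Δ f = -(5/2)x^4 - 5x^3 - 5x^2 - (5/2)x - 1/2
S_{2} Δ f = -40x^4 - 40x^3 - 20x^2 - 5x - 1/2
[Δ, S_{2}] f = -40x^4 - 120x^3 - 140x^2 - 75x - 31/2

the result is g(x) = -40x^4 - 120x^3 - 140x^2 - 75x - 31/2


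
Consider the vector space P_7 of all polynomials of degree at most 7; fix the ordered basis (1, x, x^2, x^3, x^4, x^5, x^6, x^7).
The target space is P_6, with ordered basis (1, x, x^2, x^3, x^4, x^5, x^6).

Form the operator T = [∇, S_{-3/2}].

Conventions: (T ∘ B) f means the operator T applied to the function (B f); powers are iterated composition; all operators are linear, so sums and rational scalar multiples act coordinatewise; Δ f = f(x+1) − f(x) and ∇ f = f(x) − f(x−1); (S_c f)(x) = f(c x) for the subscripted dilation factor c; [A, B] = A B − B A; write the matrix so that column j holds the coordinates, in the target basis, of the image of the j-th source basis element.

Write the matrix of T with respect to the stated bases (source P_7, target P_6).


image of 1: 0
image of x: -5/2
image of x^2: (15/2)x - 5/4
image of x^3: -(135/8)x^2 + (45/8)x - 35/8
image of x^4: (135/4)x^3 - (135/8)x^2 + (105/4)x - 65/16
image of x^5: -(2025/32)x^4 + (675/16)x^3 - (1575/16)x^2 + (975/32)x - 275/32
image of x^6: (3645/32)x^5 - (6075/64)x^4 + (4725/16)x^3 - (8775/64)x^2 + (2475/32)x - 665/64
image of x^7: -(25515/128)x^6 + (25515/128)x^5 - (99225/128)x^4 + (61425/128)x^3 - (51975/128)x^2 + (13965/128)x - 2315/128
each image's coordinates form column j of the matrix

the matrix is [[0, -5/2, -5/4, -35/8, -65/16, -275/32, -665/64, -2315/128]; [0, 0, 15/2, 45/8, 105/4, 975/32, 2475/32, 13965/128]; [0, 0, 0, -135/8, -135/8, -1575/16, -8775/64, -51975/128]; [0, 0, 0, 0, 135/4, 675/16, 4725/16, 61425/128]; [0, 0, 0, 0, 0, -2025/32, -6075/64, -99225/128]; [0, 0, 0, 0, 0, 0, 3645/32, 25515/128]; [0, 0, 0, 0, 0, 0, 0, -25515/128]] (rows listed top to bottom)


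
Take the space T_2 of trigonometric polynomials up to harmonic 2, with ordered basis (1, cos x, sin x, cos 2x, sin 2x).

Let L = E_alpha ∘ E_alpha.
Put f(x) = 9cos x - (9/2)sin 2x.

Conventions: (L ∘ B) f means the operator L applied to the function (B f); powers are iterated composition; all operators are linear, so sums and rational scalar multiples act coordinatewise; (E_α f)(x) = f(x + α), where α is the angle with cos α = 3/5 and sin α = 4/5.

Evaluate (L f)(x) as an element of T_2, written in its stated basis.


E_alpha f = (27/5)cos x - (36/5)sin x - (108/25)cos 2x + (63/50)sin 2x
E_alpha E_alpha f = -(63/25)cos x - (216/25)sin x + (1512/625)cos 2x + (4743/1250)sin 2x

g(x) = -(63/25)cos x - (216/25)sin x + (1512/625)cos 2x + (4743/1250)sin 2x


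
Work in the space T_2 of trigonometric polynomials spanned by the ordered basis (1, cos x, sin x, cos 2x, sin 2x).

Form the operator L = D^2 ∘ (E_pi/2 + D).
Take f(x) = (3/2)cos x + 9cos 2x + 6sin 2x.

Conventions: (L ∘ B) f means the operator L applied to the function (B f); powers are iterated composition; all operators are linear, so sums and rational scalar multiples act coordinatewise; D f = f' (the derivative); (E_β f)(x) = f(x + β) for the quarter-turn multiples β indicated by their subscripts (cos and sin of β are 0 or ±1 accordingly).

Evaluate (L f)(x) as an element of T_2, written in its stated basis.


E_pi/2 f = -(3/2)sin x - 9cos 2x - 6sin 2x
D f = -(3/2)sin x + 12cos 2x - 18sin 2x
(E_pi/2 + D) f = -3sin x + 3cos 2x - 24sin 2x
D (E_pi/2 + D) f = -3cos x - 48cos 2x - 6sin 2x
D D (E_pi/2 + D) f = 3sin x - 12cos 2x + 96sin 2x

the image equals g(x) = 3sin x - 12cos 2x + 96sin 2x


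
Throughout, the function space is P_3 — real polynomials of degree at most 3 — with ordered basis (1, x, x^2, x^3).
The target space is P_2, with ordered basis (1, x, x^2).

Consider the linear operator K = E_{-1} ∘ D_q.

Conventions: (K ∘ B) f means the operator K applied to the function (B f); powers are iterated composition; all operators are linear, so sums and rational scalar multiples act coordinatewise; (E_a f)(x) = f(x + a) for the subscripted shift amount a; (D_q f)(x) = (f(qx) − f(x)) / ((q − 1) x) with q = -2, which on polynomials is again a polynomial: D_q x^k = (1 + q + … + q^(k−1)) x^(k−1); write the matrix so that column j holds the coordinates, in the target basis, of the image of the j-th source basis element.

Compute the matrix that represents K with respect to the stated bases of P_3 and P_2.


image of 1: 0
image of x: 1
image of x^2: -x + 1
image of x^3: 3x^2 - 6x + 3
each image's coordinates form column j of the matrix

the matrix is [[0, 1, 1, 3]; [0, 0, -1, -6]; [0, 0, 0, 3]] (rows listed top to bottom)


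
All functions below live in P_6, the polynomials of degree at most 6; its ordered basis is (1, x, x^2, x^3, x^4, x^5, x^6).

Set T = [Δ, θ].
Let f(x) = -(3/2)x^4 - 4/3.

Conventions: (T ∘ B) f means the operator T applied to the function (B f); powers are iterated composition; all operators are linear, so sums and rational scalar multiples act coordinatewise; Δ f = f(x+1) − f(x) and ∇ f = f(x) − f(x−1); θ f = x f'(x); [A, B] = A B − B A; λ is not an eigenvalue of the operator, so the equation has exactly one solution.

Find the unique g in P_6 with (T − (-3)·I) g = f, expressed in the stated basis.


write g with unknown coordinates in the stated basis and equate coefficients in (T − (-3)·I) g = f
solving from the highest basis element down gives g = -(1/2)x^4 + (2/3)x^3 + (4/3)x^2 - (2/9)x - 34/27
check: T g = -2x^3 - 4x^2 + (2/3)x + 22/9
so T g − (-3)·g = -(3/2)x^4 - 4/3 = f ✓

the result is g(x) = -(1/2)x^4 + (2/3)x^3 + (4/3)x^2 - (2/9)x - 34/27


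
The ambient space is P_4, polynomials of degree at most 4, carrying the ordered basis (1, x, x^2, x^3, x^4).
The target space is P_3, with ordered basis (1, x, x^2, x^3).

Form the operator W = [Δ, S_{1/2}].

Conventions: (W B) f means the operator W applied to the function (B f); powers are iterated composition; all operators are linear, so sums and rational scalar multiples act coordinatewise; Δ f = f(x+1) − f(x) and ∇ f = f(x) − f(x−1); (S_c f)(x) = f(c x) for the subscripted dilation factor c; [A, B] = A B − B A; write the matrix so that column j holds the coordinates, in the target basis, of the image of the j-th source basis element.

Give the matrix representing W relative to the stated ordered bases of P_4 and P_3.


image of 1: 0
image of x: -1/2
image of x^2: -(1/2)x - 3/4
image of x^3: -(3/8)x^2 - (9/8)x - 7/8
image of x^4: -(1/4)x^3 - (9/8)x^2 - (7/4)x - 15/16
each image's coordinates form column j of the matrix

the matrix is [[0, -1/2, -3/4, -7/8, -15/16]; [0, 0, -1/2, -9/8, -7/4]; [0, 0, 0, -3/8, -9/8]; [0, 0, 0, 0, -1/4]] (rows listed top to bottom)


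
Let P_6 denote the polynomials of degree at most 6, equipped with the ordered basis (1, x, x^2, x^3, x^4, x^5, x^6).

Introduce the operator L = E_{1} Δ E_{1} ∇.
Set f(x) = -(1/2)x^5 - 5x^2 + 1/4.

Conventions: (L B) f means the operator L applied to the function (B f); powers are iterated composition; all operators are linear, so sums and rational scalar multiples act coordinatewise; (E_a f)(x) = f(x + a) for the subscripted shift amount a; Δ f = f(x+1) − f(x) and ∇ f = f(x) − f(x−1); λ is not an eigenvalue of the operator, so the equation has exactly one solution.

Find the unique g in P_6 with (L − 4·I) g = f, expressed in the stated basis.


g(x) = (1/8)x^5 + (5/8)x^3 + 5x^2 + (35/4)x + 159/16

write g with unknown coordinates in the stated basis and equate coefficients in (L − 4·I) g = f
solving from the highest basis element down gives g = (1/8)x^5 + (5/8)x^3 + 5x^2 + (35/4)x + 159/16
check: L g = (5/2)x^3 + 15x^2 + 35x + 40
so L g − 4·g = -(1/2)x^5 - 5x^2 + 1/4 = f ✓


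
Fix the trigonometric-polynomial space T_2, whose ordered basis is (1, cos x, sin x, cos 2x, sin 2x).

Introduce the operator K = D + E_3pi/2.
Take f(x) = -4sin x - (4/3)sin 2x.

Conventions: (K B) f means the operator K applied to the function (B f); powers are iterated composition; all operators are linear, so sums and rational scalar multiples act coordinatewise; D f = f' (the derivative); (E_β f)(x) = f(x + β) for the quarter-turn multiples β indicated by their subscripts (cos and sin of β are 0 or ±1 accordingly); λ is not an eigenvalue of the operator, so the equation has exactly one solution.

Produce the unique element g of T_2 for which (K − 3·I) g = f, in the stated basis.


g(x) = (4/3)sin x + (2/15)cos 2x + (4/15)sin 2x

write g with unknown coordinates in the stated basis and equate coefficients in (K − 3·I) g = f
solving from the highest basis element down gives g = (4/3)sin x + (2/15)cos 2x + (4/15)sin 2x
check: K g = (2/5)cos 2x - (8/15)sin 2x
so K g − 3·g = -4sin x - (4/3)sin 2x = f ✓


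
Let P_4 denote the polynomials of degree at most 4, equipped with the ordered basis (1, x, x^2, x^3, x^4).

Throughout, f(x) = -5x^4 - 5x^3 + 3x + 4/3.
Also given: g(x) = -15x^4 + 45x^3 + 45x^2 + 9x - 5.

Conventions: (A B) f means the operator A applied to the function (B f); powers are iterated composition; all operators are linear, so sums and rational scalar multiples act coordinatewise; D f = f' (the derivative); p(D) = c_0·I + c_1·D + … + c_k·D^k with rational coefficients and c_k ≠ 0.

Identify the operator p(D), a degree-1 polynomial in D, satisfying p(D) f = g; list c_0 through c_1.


p(D) = 3·I − 3·D, i.e. c_0 = 3, c_1 = -3

D^0 f = -5x^4 - 5x^3 + 3x + 4/3
D^1 f = -20x^3 - 15x^2 + 3
matching coefficients of g against c_0 f + c_1 Df + … from the top degree down determines the c_i
solution: c_0 = 3, c_1 = -3


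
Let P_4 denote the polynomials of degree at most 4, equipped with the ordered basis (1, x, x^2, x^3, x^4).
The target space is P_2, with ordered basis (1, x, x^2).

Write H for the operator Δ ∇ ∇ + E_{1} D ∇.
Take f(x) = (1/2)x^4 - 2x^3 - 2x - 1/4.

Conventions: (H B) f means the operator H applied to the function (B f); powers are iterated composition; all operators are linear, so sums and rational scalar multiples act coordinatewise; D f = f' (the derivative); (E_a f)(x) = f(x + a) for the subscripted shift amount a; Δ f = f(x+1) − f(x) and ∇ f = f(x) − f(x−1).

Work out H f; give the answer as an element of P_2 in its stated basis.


g(x) = 6x^2 + 6x - 22

∇ f = 2x^3 - 9x^2 + 8x - 9/2
∇ ∇ f = 6x^2 - 24x + 19
Δ ∇ ∇ f = 12x - 18
∇ f = 2x^3 - 9x^2 + 8x - 9/2
D ∇ f = 6x^2 - 18x + 8
E_{1} D ∇ f = 6x^2 - 6x - 4
(Δ ∇ ∇ + E_{1} D ∇) f = 6x^2 + 6x - 22


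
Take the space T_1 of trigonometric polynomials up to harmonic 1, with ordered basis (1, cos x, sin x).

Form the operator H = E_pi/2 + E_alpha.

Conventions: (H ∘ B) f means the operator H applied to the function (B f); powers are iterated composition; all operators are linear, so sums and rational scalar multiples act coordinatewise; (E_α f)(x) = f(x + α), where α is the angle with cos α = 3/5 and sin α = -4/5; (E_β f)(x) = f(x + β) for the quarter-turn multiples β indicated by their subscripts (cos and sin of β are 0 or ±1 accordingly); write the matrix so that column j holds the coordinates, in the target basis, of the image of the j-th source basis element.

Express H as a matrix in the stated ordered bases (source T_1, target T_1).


the matrix is [[2, 0, 0]; [0, 3/5, 1/5]; [0, -1/5, 3/5]] (rows listed top to bottom)

image of 1: 2
image of cos x: (3/5)cos x - (1/5)sin x
image of sin x: (1/5)cos x + (3/5)sin x
each image's coordinates form column j of the matrix


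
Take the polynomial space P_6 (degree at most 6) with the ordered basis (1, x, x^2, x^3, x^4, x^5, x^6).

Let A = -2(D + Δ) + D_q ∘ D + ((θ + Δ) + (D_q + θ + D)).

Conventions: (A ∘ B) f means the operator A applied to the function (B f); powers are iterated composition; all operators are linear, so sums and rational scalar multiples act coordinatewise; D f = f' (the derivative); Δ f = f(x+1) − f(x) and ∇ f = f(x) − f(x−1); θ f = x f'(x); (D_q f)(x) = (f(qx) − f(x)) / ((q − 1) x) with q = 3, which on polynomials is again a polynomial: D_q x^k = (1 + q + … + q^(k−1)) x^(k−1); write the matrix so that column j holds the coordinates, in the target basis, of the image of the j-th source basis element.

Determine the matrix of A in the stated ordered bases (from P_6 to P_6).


the matrix is [[0, -1, 1, -1, -1, -1, -1]; [0, 2, 0, 9, -4, -5, -6]; [0, 0, 4, 7, 46, -10, -15]; [0, 0, 0, 6, 32, 190, -20]; [0, 0, 0, 0, 8, 111, 711]; [0, 0, 0, 0, 0, 10, 352]; [0, 0, 0, 0, 0, 0, 12]] (rows listed top to bottom)

image of 1: 0
image of x: 2x - 1
image of x^2: 4x^2 + 1
image of x^3: 6x^3 + 7x^2 + 9x - 1
image of x^4: 8x^4 + 32x^3 + 46x^2 - 4x - 1
image of x^5: 10x^5 + 111x^4 + 190x^3 - 10x^2 - 5x - 1
image of x^6: 12x^6 + 352x^5 + 711x^4 - 20x^3 - 15x^2 - 6x - 1
each image's coordinates form column j of the matrix


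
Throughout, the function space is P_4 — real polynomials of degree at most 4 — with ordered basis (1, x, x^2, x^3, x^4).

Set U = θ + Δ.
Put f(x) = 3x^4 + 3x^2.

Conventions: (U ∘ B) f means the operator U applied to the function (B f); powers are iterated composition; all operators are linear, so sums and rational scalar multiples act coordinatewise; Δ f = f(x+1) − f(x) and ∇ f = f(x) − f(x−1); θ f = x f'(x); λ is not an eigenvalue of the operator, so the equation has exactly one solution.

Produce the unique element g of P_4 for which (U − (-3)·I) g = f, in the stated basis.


the image equals g(x) = (3/7)x^4 - (2/7)x^3 + (9/35)x^2 - (12/35)x - 2/105

write g with unknown coordinates in the stated basis and equate coefficients in (U − (-3)·I) g = f
solving from the highest basis element down gives g = (3/7)x^4 - (2/7)x^3 + (9/35)x^2 - (12/35)x - 2/105
check: U g = (12/7)x^4 + (6/7)x^3 + (78/35)x^2 + (36/35)x + 2/35
so U g − (-3)·g = 3x^4 + 3x^2 = f ✓


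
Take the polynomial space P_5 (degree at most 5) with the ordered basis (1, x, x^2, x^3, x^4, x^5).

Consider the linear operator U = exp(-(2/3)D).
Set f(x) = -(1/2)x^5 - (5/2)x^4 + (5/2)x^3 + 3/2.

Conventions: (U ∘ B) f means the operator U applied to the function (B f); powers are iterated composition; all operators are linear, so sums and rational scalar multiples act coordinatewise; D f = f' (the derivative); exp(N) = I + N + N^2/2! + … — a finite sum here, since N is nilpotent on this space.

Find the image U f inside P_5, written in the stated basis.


order-1 term: (5/3)x^4 + (20/3)x^3 - 5x^2
order-2 term: -(20/9)x^3 - (20/3)x^2 + (10/3)x
order-3 term: (40/27)x^2 + (80/27)x - 20/27
order-4 term: -(40/81)x - 40/81
order-5 term: 16/243
the series for exp(-(2/3)D) f terminates at order 5
exp(-(2/3)D) f = -(1/2)x^5 - (5/6)x^4 + (125/18)x^3 - (275/27)x^2 + (470/81)x + 161/486

the image equals g(x) = -(1/2)x^5 - (5/6)x^4 + (125/18)x^3 - (275/27)x^2 + (470/81)x + 161/486


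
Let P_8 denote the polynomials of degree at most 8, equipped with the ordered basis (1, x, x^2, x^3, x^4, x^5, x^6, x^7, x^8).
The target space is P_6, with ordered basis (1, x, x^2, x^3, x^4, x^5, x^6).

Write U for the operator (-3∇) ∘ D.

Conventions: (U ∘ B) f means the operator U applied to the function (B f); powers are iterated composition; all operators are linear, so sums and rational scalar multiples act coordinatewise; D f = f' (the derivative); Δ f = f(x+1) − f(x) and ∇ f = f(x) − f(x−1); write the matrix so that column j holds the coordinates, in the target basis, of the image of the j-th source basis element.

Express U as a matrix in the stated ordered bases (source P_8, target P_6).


the matrix is [[0, 0, -6, 9, -12, 15, -18, 21, -24]; [0, 0, 0, -18, 36, -60, 90, -126, 168]; [0, 0, 0, 0, -36, 90, -180, 315, -504]; [0, 0, 0, 0, 0, -60, 180, -420, 840]; [0, 0, 0, 0, 0, 0, -90, 315, -840]; [0, 0, 0, 0, 0, 0, 0, -126, 504]; [0, 0, 0, 0, 0, 0, 0, 0, -168]] (rows listed top to bottom)

image of 1: 0
image of x: 0
image of x^2: -6
image of x^3: -18x + 9
image of x^4: -36x^2 + 36x - 12
image of x^5: -60x^3 + 90x^2 - 60x + 15
image of x^6: -90x^4 + 180x^3 - 180x^2 + 90x - 18
image of x^7: -126x^5 + 315x^4 - 420x^3 + 315x^2 - 126x + 21
image of x^8: -168x^6 + 504x^5 - 840x^4 + 840x^3 - 504x^2 + 168x - 24
each image's coordinates form column j of the matrix


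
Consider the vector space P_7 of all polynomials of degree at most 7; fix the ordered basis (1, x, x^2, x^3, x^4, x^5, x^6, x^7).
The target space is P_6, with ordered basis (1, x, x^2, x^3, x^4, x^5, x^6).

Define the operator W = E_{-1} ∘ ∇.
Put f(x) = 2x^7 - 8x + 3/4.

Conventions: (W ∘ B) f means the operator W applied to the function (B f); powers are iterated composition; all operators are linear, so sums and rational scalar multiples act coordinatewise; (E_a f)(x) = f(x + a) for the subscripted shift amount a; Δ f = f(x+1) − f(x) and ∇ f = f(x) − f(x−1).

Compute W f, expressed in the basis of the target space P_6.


∇ f = 14x^6 - 42x^5 + 70x^4 - 70x^3 + 42x^2 - 14x - 6
E_{-1} ∇ f = 14x^6 - 126x^5 + 490x^4 - 1050x^3 + 1302x^2 - 882x + 246

the result is g(x) = 14x^6 - 126x^5 + 490x^4 - 1050x^3 + 1302x^2 - 882x + 246


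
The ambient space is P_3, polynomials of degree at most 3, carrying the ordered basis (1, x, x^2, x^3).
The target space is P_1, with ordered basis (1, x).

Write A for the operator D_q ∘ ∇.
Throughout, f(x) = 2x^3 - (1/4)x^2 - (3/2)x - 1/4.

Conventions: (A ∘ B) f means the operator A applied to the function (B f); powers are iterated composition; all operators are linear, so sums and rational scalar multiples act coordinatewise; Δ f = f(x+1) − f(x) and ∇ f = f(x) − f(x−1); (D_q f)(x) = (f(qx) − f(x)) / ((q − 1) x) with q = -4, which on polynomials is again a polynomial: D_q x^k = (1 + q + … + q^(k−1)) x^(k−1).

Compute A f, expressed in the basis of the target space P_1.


g(x) = -18x - 13/2

∇ f = 6x^2 - (13/2)x + 3/4
D_q ∇ f = -18x - 13/2


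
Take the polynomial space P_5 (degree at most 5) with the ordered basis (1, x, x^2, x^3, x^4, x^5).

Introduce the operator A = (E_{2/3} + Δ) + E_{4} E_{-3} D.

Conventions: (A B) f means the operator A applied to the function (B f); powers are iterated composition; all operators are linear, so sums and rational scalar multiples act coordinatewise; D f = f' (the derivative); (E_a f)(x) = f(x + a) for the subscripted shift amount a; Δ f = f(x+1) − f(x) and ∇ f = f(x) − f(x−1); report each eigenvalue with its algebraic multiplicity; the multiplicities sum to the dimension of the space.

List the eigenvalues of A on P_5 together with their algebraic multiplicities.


λ = 1 (multiplicity 6)

image of 1: 1
image of x: x + 8/3
image of x^2: x^2 + (16/3)x + 31/9
image of x^3: x^3 + 8x^2 + (31/3)x + 116/27
image of x^4: x^4 + (32/3)x^3 + (62/3)x^2 + (464/27)x + 421/81
image of x^5: x^5 + (40/3)x^4 + (310/9)x^3 + (1160/27)x^2 + (2105/81)x + 1490/243
the matrix is upper triangular; its diagonal is (1, 1, 1, 1, 1, 1)
for a triangular matrix the eigenvalues are the diagonal entries, with algebraic multiplicity their repetition count


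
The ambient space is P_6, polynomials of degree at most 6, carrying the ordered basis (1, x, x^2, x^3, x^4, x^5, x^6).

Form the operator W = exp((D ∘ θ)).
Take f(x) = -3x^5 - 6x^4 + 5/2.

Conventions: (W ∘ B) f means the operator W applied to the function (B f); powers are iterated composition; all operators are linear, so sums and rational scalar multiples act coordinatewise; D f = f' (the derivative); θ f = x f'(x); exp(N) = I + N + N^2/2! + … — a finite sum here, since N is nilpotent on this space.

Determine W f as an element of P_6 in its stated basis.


g(x) = -3x^5 - 81x^4 - 696x^3 - 2232x^2 - 2376x - 1003/2

order-1 term: -75x^4 - 96x^3
order-2 term: -600x^3 - 432x^2
order-3 term: -1800x^2 - 576x
order-4 term: -1800x - 144
order-5 term: -360
the series for exp((D ∘ θ)) f terminates at order 5
exp((D ∘ θ)) f = -3x^5 - 81x^4 - 696x^3 - 2232x^2 - 2376x - 1003/2


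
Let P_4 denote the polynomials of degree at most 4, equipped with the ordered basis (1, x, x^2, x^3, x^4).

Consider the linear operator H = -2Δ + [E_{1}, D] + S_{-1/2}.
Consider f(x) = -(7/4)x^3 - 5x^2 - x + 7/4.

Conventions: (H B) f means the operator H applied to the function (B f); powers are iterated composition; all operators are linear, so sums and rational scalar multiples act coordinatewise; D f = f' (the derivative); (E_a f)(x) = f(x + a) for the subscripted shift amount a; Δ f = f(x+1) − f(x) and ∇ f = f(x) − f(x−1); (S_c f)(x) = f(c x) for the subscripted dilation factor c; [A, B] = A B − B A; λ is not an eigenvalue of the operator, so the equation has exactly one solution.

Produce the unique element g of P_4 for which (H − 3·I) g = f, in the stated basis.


the result is g(x) = (14/25)x^3 + (164/275)x^2 - (522/385)x - 10403/15400

write g with unknown coordinates in the stated basis and equate coefficients in (H − 3·I) g = f
solving from the highest basis element down gives g = (14/25)x^3 + (164/275)x^2 - (522/385)x - 10403/15400
check: H g = -(7/100)x^3 - (883/275)x^2 - (1951/385)x - 4259/15400
so H g − 3·g = -(7/4)x^3 - 5x^2 - x + 7/4 = f ✓


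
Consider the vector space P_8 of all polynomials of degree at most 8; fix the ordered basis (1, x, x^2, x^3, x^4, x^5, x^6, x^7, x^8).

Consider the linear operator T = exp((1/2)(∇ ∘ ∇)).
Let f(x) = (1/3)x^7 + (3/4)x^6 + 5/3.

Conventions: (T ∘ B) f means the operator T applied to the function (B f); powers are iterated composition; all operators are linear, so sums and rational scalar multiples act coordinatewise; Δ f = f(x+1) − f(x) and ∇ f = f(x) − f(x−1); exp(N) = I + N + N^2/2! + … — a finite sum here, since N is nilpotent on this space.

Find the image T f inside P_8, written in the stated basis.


order-1 term: 7x^5 - (95/4)x^4 + (110/3)x^3 - (105/4)x^2 + (29/6)x + 9/4
order-2 term: 35x^3 - (705/4)x^2 + 320x - 815/4
order-3 term: 35x - 375/4
the series for exp((1/2)(∇ ∘ ∇)) f terminates at order 3
exp((1/2)(∇ ∘ ∇)) f = (1/3)x^7 + (3/4)x^6 + 7x^5 - (95/4)x^4 + (215/3)x^3 - (405/2)x^2 + (2159/6)x - 3523/12

the result is g(x) = (1/3)x^7 + (3/4)x^6 + 7x^5 - (95/4)x^4 + (215/3)x^3 - (405/2)x^2 + (2159/6)x - 3523/12
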